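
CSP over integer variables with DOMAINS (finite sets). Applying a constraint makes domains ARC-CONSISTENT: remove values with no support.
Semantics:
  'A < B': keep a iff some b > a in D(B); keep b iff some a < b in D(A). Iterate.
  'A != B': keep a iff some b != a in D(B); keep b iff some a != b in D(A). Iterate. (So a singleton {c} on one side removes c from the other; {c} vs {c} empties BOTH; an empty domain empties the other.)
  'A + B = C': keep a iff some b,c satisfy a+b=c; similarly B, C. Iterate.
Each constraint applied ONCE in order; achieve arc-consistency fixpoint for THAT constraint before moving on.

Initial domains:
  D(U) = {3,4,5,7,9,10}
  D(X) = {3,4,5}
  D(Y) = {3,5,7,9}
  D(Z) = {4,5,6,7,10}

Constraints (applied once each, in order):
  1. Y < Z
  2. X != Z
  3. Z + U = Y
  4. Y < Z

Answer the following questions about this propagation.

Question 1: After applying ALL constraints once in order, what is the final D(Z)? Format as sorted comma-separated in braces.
Answer: {}

Derivation:
Constraint 1 (Y < Z) on D(Y)={3,5,7,9} D(Z)={4,5,6,7,10}: no change
Constraint 2 (X != Z) on D(X)={3,4,5} D(Z)={4,5,6,7,10}: no change
Constraint 3 (Z + U = Y) on D(Z)={4,5,6,7,10} D(U)={3,4,5,7,9,10} D(Y)={3,5,7,9}: Z {4,5,6,7,10}->{4,5,6}; U {3,4,5,7,9,10}->{3,4,5}; Y {3,5,7,9}->{7,9}
Constraint 4 (Y < Z) on D(Y)={7,9} D(Z)={4,5,6}: Y {7,9}->{}; Z {4,5,6}->{}
So after all 4 constraints: D(Z) = {}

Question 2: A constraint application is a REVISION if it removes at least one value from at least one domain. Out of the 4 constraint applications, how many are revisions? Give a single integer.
Answer: 2

Derivation:
Constraint 1 (Y < Z) on D(Y)={3,5,7,9} D(Z)={4,5,6,7,10}: no change => not a revision
Constraint 2 (X != Z) on D(X)={3,4,5} D(Z)={4,5,6,7,10}: no change => not a revision
Constraint 3 (Z + U = Y) on D(Z)={4,5,6,7,10} D(U)={3,4,5,7,9,10} D(Y)={3,5,7,9}: Z {4,5,6,7,10}->{4,5,6}; U {3,4,5,7,9,10}->{3,4,5}; Y {3,5,7,9}->{7,9} => REVISION
Constraint 4 (Y < Z) on D(Y)={7,9} D(Z)={4,5,6}: Y {7,9}->{}; Z {4,5,6}->{} => REVISION
Total revisions = 2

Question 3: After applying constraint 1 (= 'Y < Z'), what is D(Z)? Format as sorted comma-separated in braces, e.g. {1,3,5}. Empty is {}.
Answer: {4,5,6,7,10}

Derivation:
Constraint 1 (Y < Z) on D(Y)={3,5,7,9} D(Z)={4,5,6,7,10}: no change
So after constraint 1: D(Z) = {4,5,6,7,10}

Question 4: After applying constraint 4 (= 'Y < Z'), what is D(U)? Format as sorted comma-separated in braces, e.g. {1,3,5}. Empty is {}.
Answer: {3,4,5}

Derivation:
Constraint 1 (Y < Z) on D(Y)={3,5,7,9} D(Z)={4,5,6,7,10}: no change
Constraint 2 (X != Z) on D(X)={3,4,5} D(Z)={4,5,6,7,10}: no change
Constraint 3 (Z + U = Y) on D(Z)={4,5,6,7,10} D(U)={3,4,5,7,9,10} D(Y)={3,5,7,9}: Z {4,5,6,7,10}->{4,5,6}; U {3,4,5,7,9,10}->{3,4,5}; Y {3,5,7,9}->{7,9}
Constraint 4 (Y < Z) on D(Y)={7,9} D(Z)={4,5,6}: Y {7,9}->{}; Z {4,5,6}->{}
So after constraint 4: D(U) = {3,4,5}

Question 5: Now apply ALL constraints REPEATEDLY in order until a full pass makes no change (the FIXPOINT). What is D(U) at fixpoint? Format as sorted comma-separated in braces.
Answer: {}

Derivation:
pass 0 (initial): D(U)={3,4,5,7,9,10}
pass 1: U {3,4,5,7,9,10}->{3,4,5}; Y {3,5,7,9}->{}; Z {4,5,6,7,10}->{}
pass 2: U {3,4,5}->{}; X {3,4,5}->{}
pass 3: no change
Fixpoint after 3 passes: D(U) = {}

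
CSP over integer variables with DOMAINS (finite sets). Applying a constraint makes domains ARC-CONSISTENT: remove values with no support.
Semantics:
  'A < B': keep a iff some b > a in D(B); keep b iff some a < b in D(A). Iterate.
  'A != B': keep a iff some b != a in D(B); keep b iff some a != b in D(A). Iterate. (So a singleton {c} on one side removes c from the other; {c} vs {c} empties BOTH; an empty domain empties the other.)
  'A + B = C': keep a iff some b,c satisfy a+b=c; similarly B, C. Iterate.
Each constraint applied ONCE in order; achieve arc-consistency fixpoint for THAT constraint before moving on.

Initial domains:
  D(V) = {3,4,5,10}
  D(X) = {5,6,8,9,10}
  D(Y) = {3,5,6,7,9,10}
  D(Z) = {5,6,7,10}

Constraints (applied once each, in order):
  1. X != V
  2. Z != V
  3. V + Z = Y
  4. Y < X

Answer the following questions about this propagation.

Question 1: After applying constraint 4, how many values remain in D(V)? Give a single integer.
Answer: 3

Derivation:
Constraint 1 (X != V) on D(X)={5,6,8,9,10} D(V)={3,4,5,10}: no change
Constraint 2 (Z != V) on D(Z)={5,6,7,10} D(V)={3,4,5,10}: no change
Constraint 3 (V + Z = Y) on D(V)={3,4,5,10} D(Z)={5,6,7,10} D(Y)={3,5,6,7,9,10}: V {3,4,5,10}->{3,4,5}; Z {5,6,7,10}->{5,6,7}; Y {3,5,6,7,9,10}->{9,10}
Constraint 4 (Y < X) on D(Y)={9,10} D(X)={5,6,8,9,10}: Y {9,10}->{9}; X {5,6,8,9,10}->{10}
So after constraint 4: D(V)={3,4,5}, size = 3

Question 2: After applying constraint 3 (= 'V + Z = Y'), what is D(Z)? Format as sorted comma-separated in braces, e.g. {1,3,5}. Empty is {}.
Answer: {5,6,7}

Derivation:
Constraint 1 (X != V) on D(X)={5,6,8,9,10} D(V)={3,4,5,10}: no change
Constraint 2 (Z != V) on D(Z)={5,6,7,10} D(V)={3,4,5,10}: no change
Constraint 3 (V + Z = Y) on D(V)={3,4,5,10} D(Z)={5,6,7,10} D(Y)={3,5,6,7,9,10}: V {3,4,5,10}->{3,4,5}; Z {5,6,7,10}->{5,6,7}; Y {3,5,6,7,9,10}->{9,10}
So after constraint 3: D(Z) = {5,6,7}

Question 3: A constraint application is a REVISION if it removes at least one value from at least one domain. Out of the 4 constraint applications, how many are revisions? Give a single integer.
Constraint 1 (X != V) on D(X)={5,6,8,9,10} D(V)={3,4,5,10}: no change => not a revision
Constraint 2 (Z != V) on D(Z)={5,6,7,10} D(V)={3,4,5,10}: no change => not a revision
Constraint 3 (V + Z = Y) on D(V)={3,4,5,10} D(Z)={5,6,7,10} D(Y)={3,5,6,7,9,10}: V {3,4,5,10}->{3,4,5}; Z {5,6,7,10}->{5,6,7}; Y {3,5,6,7,9,10}->{9,10} => REVISION
Constraint 4 (Y < X) on D(Y)={9,10} D(X)={5,6,8,9,10}: Y {9,10}->{9}; X {5,6,8,9,10}->{10} => REVISION
Total revisions = 2

Answer: 2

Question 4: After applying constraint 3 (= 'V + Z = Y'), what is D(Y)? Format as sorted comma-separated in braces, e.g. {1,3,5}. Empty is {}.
Answer: {9,10}

Derivation:
Constraint 1 (X != V) on D(X)={5,6,8,9,10} D(V)={3,4,5,10}: no change
Constraint 2 (Z != V) on D(Z)={5,6,7,10} D(V)={3,4,5,10}: no change
Constraint 3 (V + Z = Y) on D(V)={3,4,5,10} D(Z)={5,6,7,10} D(Y)={3,5,6,7,9,10}: V {3,4,5,10}->{3,4,5}; Z {5,6,7,10}->{5,6,7}; Y {3,5,6,7,9,10}->{9,10}
So after constraint 3: D(Y) = {9,10}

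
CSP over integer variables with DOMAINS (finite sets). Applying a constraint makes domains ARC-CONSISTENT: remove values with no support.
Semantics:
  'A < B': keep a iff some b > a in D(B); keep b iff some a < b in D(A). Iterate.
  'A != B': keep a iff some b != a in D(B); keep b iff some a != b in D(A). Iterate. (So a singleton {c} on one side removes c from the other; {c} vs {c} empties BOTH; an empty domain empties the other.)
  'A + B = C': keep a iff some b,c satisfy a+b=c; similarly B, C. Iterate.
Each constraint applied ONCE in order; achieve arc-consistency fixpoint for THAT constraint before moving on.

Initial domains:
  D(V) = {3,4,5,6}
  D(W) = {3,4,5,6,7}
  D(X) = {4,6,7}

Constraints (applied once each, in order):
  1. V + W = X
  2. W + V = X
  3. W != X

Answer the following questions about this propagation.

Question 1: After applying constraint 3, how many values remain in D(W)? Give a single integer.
Constraint 1 (V + W = X) on D(V)={3,4,5,6} D(W)={3,4,5,6,7} D(X)={4,6,7}: V {3,4,5,6}->{3,4}; W {3,4,5,6,7}->{3,4}; X {4,6,7}->{6,7}
Constraint 2 (W + V = X) on D(W)={3,4} D(V)={3,4} D(X)={6,7}: no change
Constraint 3 (W != X) on D(W)={3,4} D(X)={6,7}: no change
So after constraint 3: D(W)={3,4}, size = 2

Answer: 2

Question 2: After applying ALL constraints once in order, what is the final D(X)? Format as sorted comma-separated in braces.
Constraint 1 (V + W = X) on D(V)={3,4,5,6} D(W)={3,4,5,6,7} D(X)={4,6,7}: V {3,4,5,6}->{3,4}; W {3,4,5,6,7}->{3,4}; X {4,6,7}->{6,7}
Constraint 2 (W + V = X) on D(W)={3,4} D(V)={3,4} D(X)={6,7}: no change
Constraint 3 (W != X) on D(W)={3,4} D(X)={6,7}: no change
So after all 3 constraints: D(X) = {6,7}

Answer: {6,7}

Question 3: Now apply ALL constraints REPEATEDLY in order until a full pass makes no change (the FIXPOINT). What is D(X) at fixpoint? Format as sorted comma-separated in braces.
Answer: {6,7}

Derivation:
pass 0 (initial): D(X)={4,6,7}
pass 1: V {3,4,5,6}->{3,4}; W {3,4,5,6,7}->{3,4}; X {4,6,7}->{6,7}
pass 2: no change
Fixpoint after 2 passes: D(X) = {6,7}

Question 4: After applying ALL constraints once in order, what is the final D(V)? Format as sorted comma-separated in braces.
Constraint 1 (V + W = X) on D(V)={3,4,5,6} D(W)={3,4,5,6,7} D(X)={4,6,7}: V {3,4,5,6}->{3,4}; W {3,4,5,6,7}->{3,4}; X {4,6,7}->{6,7}
Constraint 2 (W + V = X) on D(W)={3,4} D(V)={3,4} D(X)={6,7}: no change
Constraint 3 (W != X) on D(W)={3,4} D(X)={6,7}: no change
So after all 3 constraints: D(V) = {3,4}

Answer: {3,4}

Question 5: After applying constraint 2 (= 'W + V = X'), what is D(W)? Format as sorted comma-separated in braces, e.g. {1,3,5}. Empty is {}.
Answer: {3,4}

Derivation:
Constraint 1 (V + W = X) on D(V)={3,4,5,6} D(W)={3,4,5,6,7} D(X)={4,6,7}: V {3,4,5,6}->{3,4}; W {3,4,5,6,7}->{3,4}; X {4,6,7}->{6,7}
Constraint 2 (W + V = X) on D(W)={3,4} D(V)={3,4} D(X)={6,7}: no change
So after constraint 2: D(W) = {3,4}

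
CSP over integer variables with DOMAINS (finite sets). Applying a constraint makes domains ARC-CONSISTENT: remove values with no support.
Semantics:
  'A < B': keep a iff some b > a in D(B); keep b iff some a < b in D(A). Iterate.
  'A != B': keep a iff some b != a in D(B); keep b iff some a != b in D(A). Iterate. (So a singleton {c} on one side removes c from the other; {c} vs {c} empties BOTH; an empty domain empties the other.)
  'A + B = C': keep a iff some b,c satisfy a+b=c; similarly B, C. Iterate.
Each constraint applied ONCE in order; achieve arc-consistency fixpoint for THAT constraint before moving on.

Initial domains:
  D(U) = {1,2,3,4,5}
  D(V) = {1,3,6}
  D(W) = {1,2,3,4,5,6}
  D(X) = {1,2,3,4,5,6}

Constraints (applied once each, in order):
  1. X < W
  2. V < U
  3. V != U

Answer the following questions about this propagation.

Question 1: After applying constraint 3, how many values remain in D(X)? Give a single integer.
Answer: 5

Derivation:
Constraint 1 (X < W) on D(X)={1,2,3,4,5,6} D(W)={1,2,3,4,5,6}: X {1,2,3,4,5,6}->{1,2,3,4,5}; W {1,2,3,4,5,6}->{2,3,4,5,6}
Constraint 2 (V < U) on D(V)={1,3,6} D(U)={1,2,3,4,5}: V {1,3,6}->{1,3}; U {1,2,3,4,5}->{2,3,4,5}
Constraint 3 (V != U) on D(V)={1,3} D(U)={2,3,4,5}: no change
So after constraint 3: D(X)={1,2,3,4,5}, size = 5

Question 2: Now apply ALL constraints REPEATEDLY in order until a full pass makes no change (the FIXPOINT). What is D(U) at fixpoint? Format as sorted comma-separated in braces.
pass 0 (initial): D(U)={1,2,3,4,5}
pass 1: U {1,2,3,4,5}->{2,3,4,5}; V {1,3,6}->{1,3}; W {1,2,3,4,5,6}->{2,3,4,5,6}; X {1,2,3,4,5,6}->{1,2,3,4,5}
pass 2: no change
Fixpoint after 2 passes: D(U) = {2,3,4,5}

Answer: {2,3,4,5}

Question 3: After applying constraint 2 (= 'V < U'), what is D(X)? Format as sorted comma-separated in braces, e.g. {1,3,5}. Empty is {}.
Constraint 1 (X < W) on D(X)={1,2,3,4,5,6} D(W)={1,2,3,4,5,6}: X {1,2,3,4,5,6}->{1,2,3,4,5}; W {1,2,3,4,5,6}->{2,3,4,5,6}
Constraint 2 (V < U) on D(V)={1,3,6} D(U)={1,2,3,4,5}: V {1,3,6}->{1,3}; U {1,2,3,4,5}->{2,3,4,5}
So after constraint 2: D(X) = {1,2,3,4,5}

Answer: {1,2,3,4,5}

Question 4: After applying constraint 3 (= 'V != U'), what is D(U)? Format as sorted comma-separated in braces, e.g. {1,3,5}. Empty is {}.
Answer: {2,3,4,5}

Derivation:
Constraint 1 (X < W) on D(X)={1,2,3,4,5,6} D(W)={1,2,3,4,5,6}: X {1,2,3,4,5,6}->{1,2,3,4,5}; W {1,2,3,4,5,6}->{2,3,4,5,6}
Constraint 2 (V < U) on D(V)={1,3,6} D(U)={1,2,3,4,5}: V {1,3,6}->{1,3}; U {1,2,3,4,5}->{2,3,4,5}
Constraint 3 (V != U) on D(V)={1,3} D(U)={2,3,4,5}: no change
So after constraint 3: D(U) = {2,3,4,5}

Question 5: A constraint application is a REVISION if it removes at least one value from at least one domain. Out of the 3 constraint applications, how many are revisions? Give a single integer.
Constraint 1 (X < W) on D(X)={1,2,3,4,5,6} D(W)={1,2,3,4,5,6}: X {1,2,3,4,5,6}->{1,2,3,4,5}; W {1,2,3,4,5,6}->{2,3,4,5,6} => REVISION
Constraint 2 (V < U) on D(V)={1,3,6} D(U)={1,2,3,4,5}: V {1,3,6}->{1,3}; U {1,2,3,4,5}->{2,3,4,5} => REVISION
Constraint 3 (V != U) on D(V)={1,3} D(U)={2,3,4,5}: no change => not a revision
Total revisions = 2

Answer: 2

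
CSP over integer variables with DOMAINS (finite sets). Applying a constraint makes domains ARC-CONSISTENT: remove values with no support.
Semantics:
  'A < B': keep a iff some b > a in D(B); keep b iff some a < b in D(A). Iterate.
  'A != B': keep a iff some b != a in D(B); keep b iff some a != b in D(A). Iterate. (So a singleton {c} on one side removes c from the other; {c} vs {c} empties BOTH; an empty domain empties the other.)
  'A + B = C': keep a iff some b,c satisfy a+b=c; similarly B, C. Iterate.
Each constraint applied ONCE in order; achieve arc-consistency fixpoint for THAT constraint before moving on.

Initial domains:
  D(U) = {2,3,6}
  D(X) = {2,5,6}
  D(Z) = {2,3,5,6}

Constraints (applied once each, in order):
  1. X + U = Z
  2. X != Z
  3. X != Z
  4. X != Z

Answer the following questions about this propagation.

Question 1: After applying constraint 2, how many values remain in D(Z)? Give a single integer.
Constraint 1 (X + U = Z) on D(X)={2,5,6} D(U)={2,3,6} D(Z)={2,3,5,6}: X {2,5,6}->{2}; U {2,3,6}->{3}; Z {2,3,5,6}->{5}
Constraint 2 (X != Z) on D(X)={2} D(Z)={5}: no change
So after constraint 2: D(Z)={5}, size = 1

Answer: 1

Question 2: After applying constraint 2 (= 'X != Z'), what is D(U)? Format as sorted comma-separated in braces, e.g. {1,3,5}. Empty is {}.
Constraint 1 (X + U = Z) on D(X)={2,5,6} D(U)={2,3,6} D(Z)={2,3,5,6}: X {2,5,6}->{2}; U {2,3,6}->{3}; Z {2,3,5,6}->{5}
Constraint 2 (X != Z) on D(X)={2} D(Z)={5}: no change
So after constraint 2: D(U) = {3}

Answer: {3}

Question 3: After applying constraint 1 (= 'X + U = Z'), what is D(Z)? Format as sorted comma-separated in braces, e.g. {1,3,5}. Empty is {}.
Answer: {5}

Derivation:
Constraint 1 (X + U = Z) on D(X)={2,5,6} D(U)={2,3,6} D(Z)={2,3,5,6}: X {2,5,6}->{2}; U {2,3,6}->{3}; Z {2,3,5,6}->{5}
So after constraint 1: D(Z) = {5}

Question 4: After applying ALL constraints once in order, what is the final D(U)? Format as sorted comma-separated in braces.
Constraint 1 (X + U = Z) on D(X)={2,5,6} D(U)={2,3,6} D(Z)={2,3,5,6}: X {2,5,6}->{2}; U {2,3,6}->{3}; Z {2,3,5,6}->{5}
Constraint 2 (X != Z) on D(X)={2} D(Z)={5}: no change
Constraint 3 (X != Z) on D(X)={2} D(Z)={5}: no change
Constraint 4 (X != Z) on D(X)={2} D(Z)={5}: no change
So after all 4 constraints: D(U) = {3}

Answer: {3}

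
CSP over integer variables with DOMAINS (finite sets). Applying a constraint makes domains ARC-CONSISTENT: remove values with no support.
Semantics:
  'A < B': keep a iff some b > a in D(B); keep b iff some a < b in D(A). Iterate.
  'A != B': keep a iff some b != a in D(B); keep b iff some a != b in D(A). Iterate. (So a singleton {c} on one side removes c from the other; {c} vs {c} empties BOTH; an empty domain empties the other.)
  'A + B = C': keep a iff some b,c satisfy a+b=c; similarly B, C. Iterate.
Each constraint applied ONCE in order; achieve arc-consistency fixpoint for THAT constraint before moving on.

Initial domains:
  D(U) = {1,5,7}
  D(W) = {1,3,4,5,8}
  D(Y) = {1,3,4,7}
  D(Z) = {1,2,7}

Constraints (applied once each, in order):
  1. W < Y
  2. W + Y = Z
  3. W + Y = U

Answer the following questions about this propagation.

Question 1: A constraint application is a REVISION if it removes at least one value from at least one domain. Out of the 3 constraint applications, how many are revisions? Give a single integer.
Constraint 1 (W < Y) on D(W)={1,3,4,5,8} D(Y)={1,3,4,7}: W {1,3,4,5,8}->{1,3,4,5}; Y {1,3,4,7}->{3,4,7} => REVISION
Constraint 2 (W + Y = Z) on D(W)={1,3,4,5} D(Y)={3,4,7} D(Z)={1,2,7}: W {1,3,4,5}->{3,4}; Y {3,4,7}->{3,4}; Z {1,2,7}->{7} => REVISION
Constraint 3 (W + Y = U) on D(W)={3,4} D(Y)={3,4} D(U)={1,5,7}: U {1,5,7}->{7} => REVISION
Total revisions = 3

Answer: 3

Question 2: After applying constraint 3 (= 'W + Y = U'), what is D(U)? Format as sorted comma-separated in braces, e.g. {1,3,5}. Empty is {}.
Constraint 1 (W < Y) on D(W)={1,3,4,5,8} D(Y)={1,3,4,7}: W {1,3,4,5,8}->{1,3,4,5}; Y {1,3,4,7}->{3,4,7}
Constraint 2 (W + Y = Z) on D(W)={1,3,4,5} D(Y)={3,4,7} D(Z)={1,2,7}: W {1,3,4,5}->{3,4}; Y {3,4,7}->{3,4}; Z {1,2,7}->{7}
Constraint 3 (W + Y = U) on D(W)={3,4} D(Y)={3,4} D(U)={1,5,7}: U {1,5,7}->{7}
So after constraint 3: D(U) = {7}

Answer: {7}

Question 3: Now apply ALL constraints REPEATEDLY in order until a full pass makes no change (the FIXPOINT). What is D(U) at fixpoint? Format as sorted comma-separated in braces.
pass 0 (initial): D(U)={1,5,7}
pass 1: U {1,5,7}->{7}; W {1,3,4,5,8}->{3,4}; Y {1,3,4,7}->{3,4}; Z {1,2,7}->{7}
pass 2: W {3,4}->{3}; Y {3,4}->{4}
pass 3: no change
Fixpoint after 3 passes: D(U) = {7}

Answer: {7}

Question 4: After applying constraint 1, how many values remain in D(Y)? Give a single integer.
Constraint 1 (W < Y) on D(W)={1,3,4,5,8} D(Y)={1,3,4,7}: W {1,3,4,5,8}->{1,3,4,5}; Y {1,3,4,7}->{3,4,7}
So after constraint 1: D(Y)={3,4,7}, size = 3

Answer: 3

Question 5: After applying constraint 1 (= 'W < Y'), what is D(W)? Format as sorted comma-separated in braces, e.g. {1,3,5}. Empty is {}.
Answer: {1,3,4,5}

Derivation:
Constraint 1 (W < Y) on D(W)={1,3,4,5,8} D(Y)={1,3,4,7}: W {1,3,4,5,8}->{1,3,4,5}; Y {1,3,4,7}->{3,4,7}
So after constraint 1: D(W) = {1,3,4,5}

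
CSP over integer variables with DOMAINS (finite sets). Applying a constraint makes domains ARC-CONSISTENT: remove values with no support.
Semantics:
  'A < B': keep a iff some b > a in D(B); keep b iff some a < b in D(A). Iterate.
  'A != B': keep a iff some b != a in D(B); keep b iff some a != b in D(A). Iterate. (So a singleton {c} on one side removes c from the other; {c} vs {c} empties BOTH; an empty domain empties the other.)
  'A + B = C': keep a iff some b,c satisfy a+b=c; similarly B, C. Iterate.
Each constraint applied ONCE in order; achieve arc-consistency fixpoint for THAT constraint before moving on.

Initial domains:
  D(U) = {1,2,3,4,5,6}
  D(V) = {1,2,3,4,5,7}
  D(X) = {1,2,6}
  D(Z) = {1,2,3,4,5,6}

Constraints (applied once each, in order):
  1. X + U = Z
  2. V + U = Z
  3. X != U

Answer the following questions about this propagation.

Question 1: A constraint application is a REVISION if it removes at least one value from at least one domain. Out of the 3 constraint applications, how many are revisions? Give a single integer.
Constraint 1 (X + U = Z) on D(X)={1,2,6} D(U)={1,2,3,4,5,6} D(Z)={1,2,3,4,5,6}: X {1,2,6}->{1,2}; U {1,2,3,4,5,6}->{1,2,3,4,5}; Z {1,2,3,4,5,6}->{2,3,4,5,6} => REVISION
Constraint 2 (V + U = Z) on D(V)={1,2,3,4,5,7} D(U)={1,2,3,4,5} D(Z)={2,3,4,5,6}: V {1,2,3,4,5,7}->{1,2,3,4,5} => REVISION
Constraint 3 (X != U) on D(X)={1,2} D(U)={1,2,3,4,5}: no change => not a revision
Total revisions = 2

Answer: 2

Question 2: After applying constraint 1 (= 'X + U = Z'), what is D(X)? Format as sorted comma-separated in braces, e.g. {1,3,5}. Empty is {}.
Constraint 1 (X + U = Z) on D(X)={1,2,6} D(U)={1,2,3,4,5,6} D(Z)={1,2,3,4,5,6}: X {1,2,6}->{1,2}; U {1,2,3,4,5,6}->{1,2,3,4,5}; Z {1,2,3,4,5,6}->{2,3,4,5,6}
So after constraint 1: D(X) = {1,2}

Answer: {1,2}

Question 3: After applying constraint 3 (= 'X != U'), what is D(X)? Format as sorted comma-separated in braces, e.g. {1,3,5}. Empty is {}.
Answer: {1,2}

Derivation:
Constraint 1 (X + U = Z) on D(X)={1,2,6} D(U)={1,2,3,4,5,6} D(Z)={1,2,3,4,5,6}: X {1,2,6}->{1,2}; U {1,2,3,4,5,6}->{1,2,3,4,5}; Z {1,2,3,4,5,6}->{2,3,4,5,6}
Constraint 2 (V + U = Z) on D(V)={1,2,3,4,5,7} D(U)={1,2,3,4,5} D(Z)={2,3,4,5,6}: V {1,2,3,4,5,7}->{1,2,3,4,5}
Constraint 3 (X != U) on D(X)={1,2} D(U)={1,2,3,4,5}: no change
So after constraint 3: D(X) = {1,2}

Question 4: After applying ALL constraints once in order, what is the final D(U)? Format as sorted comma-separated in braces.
Answer: {1,2,3,4,5}

Derivation:
Constraint 1 (X + U = Z) on D(X)={1,2,6} D(U)={1,2,3,4,5,6} D(Z)={1,2,3,4,5,6}: X {1,2,6}->{1,2}; U {1,2,3,4,5,6}->{1,2,3,4,5}; Z {1,2,3,4,5,6}->{2,3,4,5,6}
Constraint 2 (V + U = Z) on D(V)={1,2,3,4,5,7} D(U)={1,2,3,4,5} D(Z)={2,3,4,5,6}: V {1,2,3,4,5,7}->{1,2,3,4,5}
Constraint 3 (X != U) on D(X)={1,2} D(U)={1,2,3,4,5}: no change
So after all 3 constraints: D(U) = {1,2,3,4,5}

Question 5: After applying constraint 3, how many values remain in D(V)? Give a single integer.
Answer: 5

Derivation:
Constraint 1 (X + U = Z) on D(X)={1,2,6} D(U)={1,2,3,4,5,6} D(Z)={1,2,3,4,5,6}: X {1,2,6}->{1,2}; U {1,2,3,4,5,6}->{1,2,3,4,5}; Z {1,2,3,4,5,6}->{2,3,4,5,6}
Constraint 2 (V + U = Z) on D(V)={1,2,3,4,5,7} D(U)={1,2,3,4,5} D(Z)={2,3,4,5,6}: V {1,2,3,4,5,7}->{1,2,3,4,5}
Constraint 3 (X != U) on D(X)={1,2} D(U)={1,2,3,4,5}: no change
So after constraint 3: D(V)={1,2,3,4,5}, size = 5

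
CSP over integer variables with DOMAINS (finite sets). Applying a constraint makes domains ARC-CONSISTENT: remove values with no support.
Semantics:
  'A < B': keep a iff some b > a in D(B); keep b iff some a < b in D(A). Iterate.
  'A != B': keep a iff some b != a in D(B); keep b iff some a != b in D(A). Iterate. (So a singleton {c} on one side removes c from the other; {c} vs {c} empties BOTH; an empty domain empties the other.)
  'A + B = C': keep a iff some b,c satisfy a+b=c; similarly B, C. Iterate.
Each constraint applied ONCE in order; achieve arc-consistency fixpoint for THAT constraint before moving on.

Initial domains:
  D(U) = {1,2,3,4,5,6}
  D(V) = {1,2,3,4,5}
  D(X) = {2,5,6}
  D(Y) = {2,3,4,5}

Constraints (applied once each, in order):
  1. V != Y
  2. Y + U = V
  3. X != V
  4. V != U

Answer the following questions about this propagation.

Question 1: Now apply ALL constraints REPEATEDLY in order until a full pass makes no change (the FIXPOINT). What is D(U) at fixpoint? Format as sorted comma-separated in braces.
Answer: {1,2,3}

Derivation:
pass 0 (initial): D(U)={1,2,3,4,5,6}
pass 1: U {1,2,3,4,5,6}->{1,2,3}; V {1,2,3,4,5}->{3,4,5}; Y {2,3,4,5}->{2,3,4}
pass 2: no change
Fixpoint after 2 passes: D(U) = {1,2,3}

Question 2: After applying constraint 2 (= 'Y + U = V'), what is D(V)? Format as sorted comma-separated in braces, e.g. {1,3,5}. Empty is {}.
Answer: {3,4,5}

Derivation:
Constraint 1 (V != Y) on D(V)={1,2,3,4,5} D(Y)={2,3,4,5}: no change
Constraint 2 (Y + U = V) on D(Y)={2,3,4,5} D(U)={1,2,3,4,5,6} D(V)={1,2,3,4,5}: Y {2,3,4,5}->{2,3,4}; U {1,2,3,4,5,6}->{1,2,3}; V {1,2,3,4,5}->{3,4,5}
So after constraint 2: D(V) = {3,4,5}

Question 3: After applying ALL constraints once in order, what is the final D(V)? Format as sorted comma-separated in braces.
Constraint 1 (V != Y) on D(V)={1,2,3,4,5} D(Y)={2,3,4,5}: no change
Constraint 2 (Y + U = V) on D(Y)={2,3,4,5} D(U)={1,2,3,4,5,6} D(V)={1,2,3,4,5}: Y {2,3,4,5}->{2,3,4}; U {1,2,3,4,5,6}->{1,2,3}; V {1,2,3,4,5}->{3,4,5}
Constraint 3 (X != V) on D(X)={2,5,6} D(V)={3,4,5}: no change
Constraint 4 (V != U) on D(V)={3,4,5} D(U)={1,2,3}: no change
So after all 4 constraints: D(V) = {3,4,5}

Answer: {3,4,5}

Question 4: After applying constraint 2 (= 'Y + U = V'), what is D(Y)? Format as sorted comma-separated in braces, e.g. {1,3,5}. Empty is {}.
Answer: {2,3,4}

Derivation:
Constraint 1 (V != Y) on D(V)={1,2,3,4,5} D(Y)={2,3,4,5}: no change
Constraint 2 (Y + U = V) on D(Y)={2,3,4,5} D(U)={1,2,3,4,5,6} D(V)={1,2,3,4,5}: Y {2,3,4,5}->{2,3,4}; U {1,2,3,4,5,6}->{1,2,3}; V {1,2,3,4,5}->{3,4,5}
So after constraint 2: D(Y) = {2,3,4}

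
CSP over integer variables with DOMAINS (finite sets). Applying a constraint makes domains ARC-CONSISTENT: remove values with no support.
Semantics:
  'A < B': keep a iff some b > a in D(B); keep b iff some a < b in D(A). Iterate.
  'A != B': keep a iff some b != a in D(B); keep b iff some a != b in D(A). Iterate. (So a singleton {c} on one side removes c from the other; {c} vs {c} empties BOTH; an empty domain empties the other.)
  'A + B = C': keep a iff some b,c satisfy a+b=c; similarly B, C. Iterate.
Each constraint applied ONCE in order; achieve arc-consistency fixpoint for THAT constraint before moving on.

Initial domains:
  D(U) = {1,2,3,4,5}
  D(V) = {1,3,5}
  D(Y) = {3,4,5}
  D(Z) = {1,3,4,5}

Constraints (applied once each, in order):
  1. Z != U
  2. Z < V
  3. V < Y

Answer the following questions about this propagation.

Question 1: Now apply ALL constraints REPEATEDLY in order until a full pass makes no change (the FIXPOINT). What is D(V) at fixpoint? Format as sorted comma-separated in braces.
Answer: {3}

Derivation:
pass 0 (initial): D(V)={1,3,5}
pass 1: V {1,3,5}->{3}; Y {3,4,5}->{4,5}; Z {1,3,4,5}->{1,3,4}
pass 2: Z {1,3,4}->{1}
pass 3: U {1,2,3,4,5}->{2,3,4,5}
pass 4: no change
Fixpoint after 4 passes: D(V) = {3}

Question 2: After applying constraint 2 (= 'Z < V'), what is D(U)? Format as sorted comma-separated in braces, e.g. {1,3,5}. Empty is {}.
Answer: {1,2,3,4,5}

Derivation:
Constraint 1 (Z != U) on D(Z)={1,3,4,5} D(U)={1,2,3,4,5}: no change
Constraint 2 (Z < V) on D(Z)={1,3,4,5} D(V)={1,3,5}: Z {1,3,4,5}->{1,3,4}; V {1,3,5}->{3,5}
So after constraint 2: D(U) = {1,2,3,4,5}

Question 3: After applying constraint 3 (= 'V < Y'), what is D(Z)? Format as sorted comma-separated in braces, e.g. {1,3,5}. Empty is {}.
Constraint 1 (Z != U) on D(Z)={1,3,4,5} D(U)={1,2,3,4,5}: no change
Constraint 2 (Z < V) on D(Z)={1,3,4,5} D(V)={1,3,5}: Z {1,3,4,5}->{1,3,4}; V {1,3,5}->{3,5}
Constraint 3 (V < Y) on D(V)={3,5} D(Y)={3,4,5}: V {3,5}->{3}; Y {3,4,5}->{4,5}
So after constraint 3: D(Z) = {1,3,4}

Answer: {1,3,4}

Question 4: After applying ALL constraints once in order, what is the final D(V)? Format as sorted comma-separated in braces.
Constraint 1 (Z != U) on D(Z)={1,3,4,5} D(U)={1,2,3,4,5}: no change
Constraint 2 (Z < V) on D(Z)={1,3,4,5} D(V)={1,3,5}: Z {1,3,4,5}->{1,3,4}; V {1,3,5}->{3,5}
Constraint 3 (V < Y) on D(V)={3,5} D(Y)={3,4,5}: V {3,5}->{3}; Y {3,4,5}->{4,5}
So after all 3 constraints: D(V) = {3}

Answer: {3}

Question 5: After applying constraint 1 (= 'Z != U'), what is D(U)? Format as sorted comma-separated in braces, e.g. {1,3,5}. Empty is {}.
Answer: {1,2,3,4,5}

Derivation:
Constraint 1 (Z != U) on D(Z)={1,3,4,5} D(U)={1,2,3,4,5}: no change
So after constraint 1: D(U) = {1,2,3,4,5}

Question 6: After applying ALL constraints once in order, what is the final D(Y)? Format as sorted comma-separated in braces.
Constraint 1 (Z != U) on D(Z)={1,3,4,5} D(U)={1,2,3,4,5}: no change
Constraint 2 (Z < V) on D(Z)={1,3,4,5} D(V)={1,3,5}: Z {1,3,4,5}->{1,3,4}; V {1,3,5}->{3,5}
Constraint 3 (V < Y) on D(V)={3,5} D(Y)={3,4,5}: V {3,5}->{3}; Y {3,4,5}->{4,5}
So after all 3 constraints: D(Y) = {4,5}

Answer: {4,5}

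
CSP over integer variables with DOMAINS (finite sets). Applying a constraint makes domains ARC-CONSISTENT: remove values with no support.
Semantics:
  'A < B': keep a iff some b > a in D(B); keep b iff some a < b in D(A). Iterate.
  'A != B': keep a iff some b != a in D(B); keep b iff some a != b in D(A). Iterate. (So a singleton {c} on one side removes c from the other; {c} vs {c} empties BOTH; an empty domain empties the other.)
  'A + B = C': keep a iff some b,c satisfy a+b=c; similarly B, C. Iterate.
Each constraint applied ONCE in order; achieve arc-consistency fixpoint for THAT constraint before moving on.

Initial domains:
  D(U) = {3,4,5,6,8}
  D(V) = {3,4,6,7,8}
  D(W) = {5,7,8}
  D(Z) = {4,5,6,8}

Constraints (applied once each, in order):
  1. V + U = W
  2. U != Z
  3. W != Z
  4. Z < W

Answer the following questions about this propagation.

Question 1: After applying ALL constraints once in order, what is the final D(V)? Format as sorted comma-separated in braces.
Answer: {3,4}

Derivation:
Constraint 1 (V + U = W) on D(V)={3,4,6,7,8} D(U)={3,4,5,6,8} D(W)={5,7,8}: V {3,4,6,7,8}->{3,4}; U {3,4,5,6,8}->{3,4,5}; W {5,7,8}->{7,8}
Constraint 2 (U != Z) on D(U)={3,4,5} D(Z)={4,5,6,8}: no change
Constraint 3 (W != Z) on D(W)={7,8} D(Z)={4,5,6,8}: no change
Constraint 4 (Z < W) on D(Z)={4,5,6,8} D(W)={7,8}: Z {4,5,6,8}->{4,5,6}
So after all 4 constraints: D(V) = {3,4}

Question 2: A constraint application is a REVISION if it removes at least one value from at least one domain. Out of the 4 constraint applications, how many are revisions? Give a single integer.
Answer: 2

Derivation:
Constraint 1 (V + U = W) on D(V)={3,4,6,7,8} D(U)={3,4,5,6,8} D(W)={5,7,8}: V {3,4,6,7,8}->{3,4}; U {3,4,5,6,8}->{3,4,5}; W {5,7,8}->{7,8} => REVISION
Constraint 2 (U != Z) on D(U)={3,4,5} D(Z)={4,5,6,8}: no change => not a revision
Constraint 3 (W != Z) on D(W)={7,8} D(Z)={4,5,6,8}: no change => not a revision
Constraint 4 (Z < W) on D(Z)={4,5,6,8} D(W)={7,8}: Z {4,5,6,8}->{4,5,6} => REVISION
Total revisions = 2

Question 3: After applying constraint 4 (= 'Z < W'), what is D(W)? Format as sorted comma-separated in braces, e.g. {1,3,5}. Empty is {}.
Constraint 1 (V + U = W) on D(V)={3,4,6,7,8} D(U)={3,4,5,6,8} D(W)={5,7,8}: V {3,4,6,7,8}->{3,4}; U {3,4,5,6,8}->{3,4,5}; W {5,7,8}->{7,8}
Constraint 2 (U != Z) on D(U)={3,4,5} D(Z)={4,5,6,8}: no change
Constraint 3 (W != Z) on D(W)={7,8} D(Z)={4,5,6,8}: no change
Constraint 4 (Z < W) on D(Z)={4,5,6,8} D(W)={7,8}: Z {4,5,6,8}->{4,5,6}
So after constraint 4: D(W) = {7,8}

Answer: {7,8}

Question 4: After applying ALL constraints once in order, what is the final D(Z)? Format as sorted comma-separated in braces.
Constraint 1 (V + U = W) on D(V)={3,4,6,7,8} D(U)={3,4,5,6,8} D(W)={5,7,8}: V {3,4,6,7,8}->{3,4}; U {3,4,5,6,8}->{3,4,5}; W {5,7,8}->{7,8}
Constraint 2 (U != Z) on D(U)={3,4,5} D(Z)={4,5,6,8}: no change
Constraint 3 (W != Z) on D(W)={7,8} D(Z)={4,5,6,8}: no change
Constraint 4 (Z < W) on D(Z)={4,5,6,8} D(W)={7,8}: Z {4,5,6,8}->{4,5,6}
So after all 4 constraints: D(Z) = {4,5,6}

Answer: {4,5,6}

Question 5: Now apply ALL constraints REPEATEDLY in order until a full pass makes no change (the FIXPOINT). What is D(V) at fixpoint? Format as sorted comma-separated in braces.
Answer: {3,4}

Derivation:
pass 0 (initial): D(V)={3,4,6,7,8}
pass 1: U {3,4,5,6,8}->{3,4,5}; V {3,4,6,7,8}->{3,4}; W {5,7,8}->{7,8}; Z {4,5,6,8}->{4,5,6}
pass 2: no change
Fixpoint after 2 passes: D(V) = {3,4}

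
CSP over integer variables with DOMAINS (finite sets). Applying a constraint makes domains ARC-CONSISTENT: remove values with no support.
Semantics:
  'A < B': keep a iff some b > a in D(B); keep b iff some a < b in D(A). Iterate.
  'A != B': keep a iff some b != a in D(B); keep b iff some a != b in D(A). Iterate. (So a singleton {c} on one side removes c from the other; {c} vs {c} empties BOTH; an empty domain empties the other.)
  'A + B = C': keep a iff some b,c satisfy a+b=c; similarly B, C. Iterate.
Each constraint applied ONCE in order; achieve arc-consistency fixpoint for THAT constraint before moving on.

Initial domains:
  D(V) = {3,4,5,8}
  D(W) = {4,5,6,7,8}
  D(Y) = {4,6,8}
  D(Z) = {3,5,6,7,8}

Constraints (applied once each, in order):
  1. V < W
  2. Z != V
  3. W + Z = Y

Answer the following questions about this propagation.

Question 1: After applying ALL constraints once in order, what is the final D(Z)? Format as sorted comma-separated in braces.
Constraint 1 (V < W) on D(V)={3,4,5,8} D(W)={4,5,6,7,8}: V {3,4,5,8}->{3,4,5}
Constraint 2 (Z != V) on D(Z)={3,5,6,7,8} D(V)={3,4,5}: no change
Constraint 3 (W + Z = Y) on D(W)={4,5,6,7,8} D(Z)={3,5,6,7,8} D(Y)={4,6,8}: W {4,5,6,7,8}->{5}; Z {3,5,6,7,8}->{3}; Y {4,6,8}->{8}
So after all 3 constraints: D(Z) = {3}

Answer: {3}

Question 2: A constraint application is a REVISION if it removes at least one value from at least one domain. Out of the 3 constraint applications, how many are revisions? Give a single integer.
Constraint 1 (V < W) on D(V)={3,4,5,8} D(W)={4,5,6,7,8}: V {3,4,5,8}->{3,4,5} => REVISION
Constraint 2 (Z != V) on D(Z)={3,5,6,7,8} D(V)={3,4,5}: no change => not a revision
Constraint 3 (W + Z = Y) on D(W)={4,5,6,7,8} D(Z)={3,5,6,7,8} D(Y)={4,6,8}: W {4,5,6,7,8}->{5}; Z {3,5,6,7,8}->{3}; Y {4,6,8}->{8} => REVISION
Total revisions = 2

Answer: 2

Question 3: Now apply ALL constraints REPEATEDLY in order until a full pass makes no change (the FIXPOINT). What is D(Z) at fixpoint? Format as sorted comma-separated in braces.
pass 0 (initial): D(Z)={3,5,6,7,8}
pass 1: V {3,4,5,8}->{3,4,5}; W {4,5,6,7,8}->{5}; Y {4,6,8}->{8}; Z {3,5,6,7,8}->{3}
pass 2: V {3,4,5}->{4}
pass 3: no change
Fixpoint after 3 passes: D(Z) = {3}

Answer: {3}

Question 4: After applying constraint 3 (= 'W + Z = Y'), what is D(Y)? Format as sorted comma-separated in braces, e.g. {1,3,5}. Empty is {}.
Constraint 1 (V < W) on D(V)={3,4,5,8} D(W)={4,5,6,7,8}: V {3,4,5,8}->{3,4,5}
Constraint 2 (Z != V) on D(Z)={3,5,6,7,8} D(V)={3,4,5}: no change
Constraint 3 (W + Z = Y) on D(W)={4,5,6,7,8} D(Z)={3,5,6,7,8} D(Y)={4,6,8}: W {4,5,6,7,8}->{5}; Z {3,5,6,7,8}->{3}; Y {4,6,8}->{8}
So after constraint 3: D(Y) = {8}

Answer: {8}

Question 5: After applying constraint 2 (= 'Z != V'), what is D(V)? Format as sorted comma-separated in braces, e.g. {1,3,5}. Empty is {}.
Answer: {3,4,5}

Derivation:
Constraint 1 (V < W) on D(V)={3,4,5,8} D(W)={4,5,6,7,8}: V {3,4,5,8}->{3,4,5}
Constraint 2 (Z != V) on D(Z)={3,5,6,7,8} D(V)={3,4,5}: no change
So after constraint 2: D(V) = {3,4,5}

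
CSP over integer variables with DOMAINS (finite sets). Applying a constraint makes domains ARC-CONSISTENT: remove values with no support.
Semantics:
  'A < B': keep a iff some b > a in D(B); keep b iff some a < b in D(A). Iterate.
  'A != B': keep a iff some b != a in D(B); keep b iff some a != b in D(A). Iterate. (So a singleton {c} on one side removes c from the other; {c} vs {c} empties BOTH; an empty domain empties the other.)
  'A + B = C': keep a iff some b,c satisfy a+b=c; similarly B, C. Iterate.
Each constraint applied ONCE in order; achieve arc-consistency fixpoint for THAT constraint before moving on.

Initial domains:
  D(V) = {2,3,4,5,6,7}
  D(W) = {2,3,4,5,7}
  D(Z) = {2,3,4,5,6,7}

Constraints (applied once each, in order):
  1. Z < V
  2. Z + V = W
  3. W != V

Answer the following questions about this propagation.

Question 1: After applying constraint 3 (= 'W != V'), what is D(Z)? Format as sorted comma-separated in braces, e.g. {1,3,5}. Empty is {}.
Answer: {2,3,4}

Derivation:
Constraint 1 (Z < V) on D(Z)={2,3,4,5,6,7} D(V)={2,3,4,5,6,7}: Z {2,3,4,5,6,7}->{2,3,4,5,6}; V {2,3,4,5,6,7}->{3,4,5,6,7}
Constraint 2 (Z + V = W) on D(Z)={2,3,4,5,6} D(V)={3,4,5,6,7} D(W)={2,3,4,5,7}: Z {2,3,4,5,6}->{2,3,4}; V {3,4,5,6,7}->{3,4,5}; W {2,3,4,5,7}->{5,7}
Constraint 3 (W != V) on D(W)={5,7} D(V)={3,4,5}: no change
So after constraint 3: D(Z) = {2,3,4}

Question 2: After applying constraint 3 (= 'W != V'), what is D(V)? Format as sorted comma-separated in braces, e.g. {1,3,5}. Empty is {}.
Constraint 1 (Z < V) on D(Z)={2,3,4,5,6,7} D(V)={2,3,4,5,6,7}: Z {2,3,4,5,6,7}->{2,3,4,5,6}; V {2,3,4,5,6,7}->{3,4,5,6,7}
Constraint 2 (Z + V = W) on D(Z)={2,3,4,5,6} D(V)={3,4,5,6,7} D(W)={2,3,4,5,7}: Z {2,3,4,5,6}->{2,3,4}; V {3,4,5,6,7}->{3,4,5}; W {2,3,4,5,7}->{5,7}
Constraint 3 (W != V) on D(W)={5,7} D(V)={3,4,5}: no change
So after constraint 3: D(V) = {3,4,5}

Answer: {3,4,5}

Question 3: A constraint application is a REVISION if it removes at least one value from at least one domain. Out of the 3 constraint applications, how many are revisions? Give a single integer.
Answer: 2

Derivation:
Constraint 1 (Z < V) on D(Z)={2,3,4,5,6,7} D(V)={2,3,4,5,6,7}: Z {2,3,4,5,6,7}->{2,3,4,5,6}; V {2,3,4,5,6,7}->{3,4,5,6,7} => REVISION
Constraint 2 (Z + V = W) on D(Z)={2,3,4,5,6} D(V)={3,4,5,6,7} D(W)={2,3,4,5,7}: Z {2,3,4,5,6}->{2,3,4}; V {3,4,5,6,7}->{3,4,5}; W {2,3,4,5,7}->{5,7} => REVISION
Constraint 3 (W != V) on D(W)={5,7} D(V)={3,4,5}: no change => not a revision
Total revisions = 2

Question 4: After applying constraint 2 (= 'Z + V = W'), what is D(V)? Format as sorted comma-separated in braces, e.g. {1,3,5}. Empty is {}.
Answer: {3,4,5}

Derivation:
Constraint 1 (Z < V) on D(Z)={2,3,4,5,6,7} D(V)={2,3,4,5,6,7}: Z {2,3,4,5,6,7}->{2,3,4,5,6}; V {2,3,4,5,6,7}->{3,4,5,6,7}
Constraint 2 (Z + V = W) on D(Z)={2,3,4,5,6} D(V)={3,4,5,6,7} D(W)={2,3,4,5,7}: Z {2,3,4,5,6}->{2,3,4}; V {3,4,5,6,7}->{3,4,5}; W {2,3,4,5,7}->{5,7}
So after constraint 2: D(V) = {3,4,5}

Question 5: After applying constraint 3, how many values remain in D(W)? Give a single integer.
Constraint 1 (Z < V) on D(Z)={2,3,4,5,6,7} D(V)={2,3,4,5,6,7}: Z {2,3,4,5,6,7}->{2,3,4,5,6}; V {2,3,4,5,6,7}->{3,4,5,6,7}
Constraint 2 (Z + V = W) on D(Z)={2,3,4,5,6} D(V)={3,4,5,6,7} D(W)={2,3,4,5,7}: Z {2,3,4,5,6}->{2,3,4}; V {3,4,5,6,7}->{3,4,5}; W {2,3,4,5,7}->{5,7}
Constraint 3 (W != V) on D(W)={5,7} D(V)={3,4,5}: no change
So after constraint 3: D(W)={5,7}, size = 2

Answer: 2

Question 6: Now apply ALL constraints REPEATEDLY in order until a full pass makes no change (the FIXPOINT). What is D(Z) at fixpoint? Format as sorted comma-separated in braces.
pass 0 (initial): D(Z)={2,3,4,5,6,7}
pass 1: V {2,3,4,5,6,7}->{3,4,5}; W {2,3,4,5,7}->{5,7}; Z {2,3,4,5,6,7}->{2,3,4}
pass 2: no change
Fixpoint after 2 passes: D(Z) = {2,3,4}

Answer: {2,3,4}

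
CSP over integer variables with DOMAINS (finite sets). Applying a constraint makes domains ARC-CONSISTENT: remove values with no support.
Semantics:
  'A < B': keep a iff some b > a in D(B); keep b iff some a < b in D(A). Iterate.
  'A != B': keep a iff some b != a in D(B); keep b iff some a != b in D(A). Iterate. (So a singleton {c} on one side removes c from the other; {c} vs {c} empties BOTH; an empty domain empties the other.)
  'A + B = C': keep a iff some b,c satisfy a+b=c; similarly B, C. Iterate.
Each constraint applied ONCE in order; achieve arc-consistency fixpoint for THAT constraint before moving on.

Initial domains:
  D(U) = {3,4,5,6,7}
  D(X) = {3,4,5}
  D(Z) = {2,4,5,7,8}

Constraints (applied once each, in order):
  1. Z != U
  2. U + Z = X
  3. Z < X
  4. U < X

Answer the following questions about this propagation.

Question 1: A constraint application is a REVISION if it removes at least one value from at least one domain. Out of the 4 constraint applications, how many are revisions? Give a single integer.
Constraint 1 (Z != U) on D(Z)={2,4,5,7,8} D(U)={3,4,5,6,7}: no change => not a revision
Constraint 2 (U + Z = X) on D(U)={3,4,5,6,7} D(Z)={2,4,5,7,8} D(X)={3,4,5}: U {3,4,5,6,7}->{3}; Z {2,4,5,7,8}->{2}; X {3,4,5}->{5} => REVISION
Constraint 3 (Z < X) on D(Z)={2} D(X)={5}: no change => not a revision
Constraint 4 (U < X) on D(U)={3} D(X)={5}: no change => not a revision
Total revisions = 1

Answer: 1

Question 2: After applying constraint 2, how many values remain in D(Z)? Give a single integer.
Constraint 1 (Z != U) on D(Z)={2,4,5,7,8} D(U)={3,4,5,6,7}: no change
Constraint 2 (U + Z = X) on D(U)={3,4,5,6,7} D(Z)={2,4,5,7,8} D(X)={3,4,5}: U {3,4,5,6,7}->{3}; Z {2,4,5,7,8}->{2}; X {3,4,5}->{5}
So after constraint 2: D(Z)={2}, size = 1

Answer: 1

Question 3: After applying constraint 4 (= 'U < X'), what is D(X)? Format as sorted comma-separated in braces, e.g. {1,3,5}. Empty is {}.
Constraint 1 (Z != U) on D(Z)={2,4,5,7,8} D(U)={3,4,5,6,7}: no change
Constraint 2 (U + Z = X) on D(U)={3,4,5,6,7} D(Z)={2,4,5,7,8} D(X)={3,4,5}: U {3,4,5,6,7}->{3}; Z {2,4,5,7,8}->{2}; X {3,4,5}->{5}
Constraint 3 (Z < X) on D(Z)={2} D(X)={5}: no change
Constraint 4 (U < X) on D(U)={3} D(X)={5}: no change
So after constraint 4: D(X) = {5}

Answer: {5}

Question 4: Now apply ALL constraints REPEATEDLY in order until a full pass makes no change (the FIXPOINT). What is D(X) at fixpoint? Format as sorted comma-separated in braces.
pass 0 (initial): D(X)={3,4,5}
pass 1: U {3,4,5,6,7}->{3}; X {3,4,5}->{5}; Z {2,4,5,7,8}->{2}
pass 2: no change
Fixpoint after 2 passes: D(X) = {5}

Answer: {5}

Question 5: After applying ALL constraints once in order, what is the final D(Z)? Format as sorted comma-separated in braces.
Constraint 1 (Z != U) on D(Z)={2,4,5,7,8} D(U)={3,4,5,6,7}: no change
Constraint 2 (U + Z = X) on D(U)={3,4,5,6,7} D(Z)={2,4,5,7,8} D(X)={3,4,5}: U {3,4,5,6,7}->{3}; Z {2,4,5,7,8}->{2}; X {3,4,5}->{5}
Constraint 3 (Z < X) on D(Z)={2} D(X)={5}: no change
Constraint 4 (U < X) on D(U)={3} D(X)={5}: no change
So after all 4 constraints: D(Z) = {2}

Answer: {2}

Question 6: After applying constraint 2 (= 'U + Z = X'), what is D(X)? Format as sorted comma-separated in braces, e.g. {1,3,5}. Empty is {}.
Constraint 1 (Z != U) on D(Z)={2,4,5,7,8} D(U)={3,4,5,6,7}: no change
Constraint 2 (U + Z = X) on D(U)={3,4,5,6,7} D(Z)={2,4,5,7,8} D(X)={3,4,5}: U {3,4,5,6,7}->{3}; Z {2,4,5,7,8}->{2}; X {3,4,5}->{5}
So after constraint 2: D(X) = {5}

Answer: {5}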